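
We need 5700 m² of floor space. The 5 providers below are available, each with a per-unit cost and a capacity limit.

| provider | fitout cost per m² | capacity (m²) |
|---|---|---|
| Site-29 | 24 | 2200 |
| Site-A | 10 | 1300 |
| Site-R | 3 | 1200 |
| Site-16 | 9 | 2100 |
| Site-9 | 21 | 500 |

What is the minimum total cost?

Fill from the cheapest provider first.
Site-R at 3: take all 1200 m² — 4500 still needed.
Take 2100 from Site-16 at 9 — need 2400 more.
Site-A at 10: take all 1300 m² — 1100 still needed.
Take 500 from Site-9 at 21 — need 600 more.
Site-29 at 24: take 600 of its 2200 — requirement met.
Cost = 1200×3 + 2100×9 + 1300×10 + 500×21 + 600×24 = 60400.

60400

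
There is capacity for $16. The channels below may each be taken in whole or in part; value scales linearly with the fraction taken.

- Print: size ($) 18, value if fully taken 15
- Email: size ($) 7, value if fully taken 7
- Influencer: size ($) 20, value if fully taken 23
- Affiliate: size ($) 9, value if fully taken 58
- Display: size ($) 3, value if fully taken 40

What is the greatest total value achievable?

Rank by value-to-size ratio: Display 40/3≈13.3, Affiliate 58/9≈6.44, Influencer 23/20≈1.15, Email 7/7≈1, Print 15/18≈0.833.
Display: take in full, 3 $ for value 40 ; 13 left.
Affiliate: take in full, 9 $ for value 58 ; 4 left.
4 $ left: a 4/20 share of Influencer gives 23×4/20 = 4.6.
Total value = 102.6.

102.6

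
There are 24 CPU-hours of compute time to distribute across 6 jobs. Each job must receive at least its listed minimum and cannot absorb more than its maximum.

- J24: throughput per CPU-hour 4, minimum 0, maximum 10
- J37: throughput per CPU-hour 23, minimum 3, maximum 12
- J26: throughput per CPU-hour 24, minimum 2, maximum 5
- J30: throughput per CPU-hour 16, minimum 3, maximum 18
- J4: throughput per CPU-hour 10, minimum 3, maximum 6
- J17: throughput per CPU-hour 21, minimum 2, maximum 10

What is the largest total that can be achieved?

493

Meeting every minimum uses 0+3+2+3+3+2 = 13 CPU-hours, leaving 11.
Rank by throughput per CPU-hour: J26 24 > J37 23 > J17 21 > J30 16 > J4 10 > J24 4.
J26 takes 3 more to reach its cap of 5 ; 8 left.
J37: +8 (room for 9) → 11. Pool exhausted.
Total = 23×11 + 24×5 + 16×3 + 10×3 + 21×2 = 493.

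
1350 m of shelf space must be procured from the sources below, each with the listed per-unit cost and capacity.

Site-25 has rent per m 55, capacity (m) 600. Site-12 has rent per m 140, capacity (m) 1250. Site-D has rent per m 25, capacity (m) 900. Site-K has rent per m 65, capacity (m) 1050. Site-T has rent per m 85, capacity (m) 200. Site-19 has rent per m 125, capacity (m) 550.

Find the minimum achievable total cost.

47250

Use sources in increasing cost order.
Site-D (25): use full 900 — 450 m to go.
Site-25 at 55: take 450 of its 600 — requirement met.
Site-K, Site-T, Site-19, Site-12: unused.
Cost = 900×25 + 450×55 = 47250.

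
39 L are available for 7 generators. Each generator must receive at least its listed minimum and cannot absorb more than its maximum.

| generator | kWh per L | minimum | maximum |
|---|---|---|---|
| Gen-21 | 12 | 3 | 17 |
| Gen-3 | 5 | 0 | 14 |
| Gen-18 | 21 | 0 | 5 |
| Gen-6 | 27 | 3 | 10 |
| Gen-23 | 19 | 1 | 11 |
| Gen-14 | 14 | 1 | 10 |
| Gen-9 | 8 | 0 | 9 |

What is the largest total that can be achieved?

Meeting every minimum uses 3+0+0+3+1+1+0 = 8 L, leaving 31.
Highest kWh per L first: Gen-6 27 > Gen-18 21 > Gen-23 19 > Gen-14 14 > Gen-21 12 > Gen-9 8 > Gen-3 5.
Gen-6 takes 7 more to reach its cap of 10 → 24 left.
Give Gen-18 5 more to hit its cap of 5 → 19 left.
Gen-23 takes 10 more to reach its cap of 11 → 9 left.
Gen-14 takes 9 more to reach its cap of 10 → 0 left.
Total = 12×3 + 21×5 + 27×10 + 19×11 + 14×10 = 760.

760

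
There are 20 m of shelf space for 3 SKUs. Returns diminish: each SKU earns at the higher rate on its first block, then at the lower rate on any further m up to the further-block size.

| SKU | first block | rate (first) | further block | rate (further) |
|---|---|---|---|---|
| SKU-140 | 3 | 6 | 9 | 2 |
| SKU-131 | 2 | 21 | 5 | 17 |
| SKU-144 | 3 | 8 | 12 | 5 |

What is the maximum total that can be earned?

204

Treat each block as its own option and order by rate: SKU-131/tier1 21 > SKU-131/tier2 17 > SKU-144/tier1 8 > SKU-140/tier1 6 > SKU-144/tier2 5 > SKU-140/tier2 2.
SKU-131 tier1 at 21: fill all 2 — 18 left.
SKU-131 tier2 at 17: fill all 5 — 13 left.
SKU-144 tier1 at 8: fill all 3 — 10 left.
SKU-140 tier1 at 6: fill all 3 — 7 left.
7 remain; put them into SKU-144 tier2 at 5.
Total = 21×2 + 17×5 + 8×3 + 6×3 + 5×7 = 204.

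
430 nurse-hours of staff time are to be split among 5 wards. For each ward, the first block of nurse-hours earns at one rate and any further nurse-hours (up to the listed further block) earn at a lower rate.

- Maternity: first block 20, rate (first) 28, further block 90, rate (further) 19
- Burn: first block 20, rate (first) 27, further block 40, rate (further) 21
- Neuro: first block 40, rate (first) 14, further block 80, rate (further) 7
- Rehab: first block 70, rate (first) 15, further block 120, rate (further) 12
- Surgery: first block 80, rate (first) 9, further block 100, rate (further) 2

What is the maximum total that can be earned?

Rank every tier by rate: Maternity/T1 28 > Burn/T1 27 > Burn/T2 21 > Maternity/T2 19 > Rehab/T1 15 > Neuro/T1 14 > Rehab/T2 12 > Surgery/T1 9 > Neuro/T2 7 > Surgery/T2 2.
Maternity T1 at 28: fill all 20 ; 410 left.
Burn/T1 (27): +20 ; 390 left.
Burn T2 at 21: fill all 40 ; 350 left.
Fill Maternity T2 block (90 at 19) ; 260 left.
Fill Rehab T1 block (70 at 15) ; 190 left.
Neuro/T1 (14): +40 ; 150 left.
Fill Rehab T2 block (120 at 12) ; 30 left.
30 remain; put them into Surgery T1 at 9.
Total = 28×20 + 27×20 + 21×40 + 19×90 + 15×70 + 14×40 + 12×120 + 9×30 = 6970.

6970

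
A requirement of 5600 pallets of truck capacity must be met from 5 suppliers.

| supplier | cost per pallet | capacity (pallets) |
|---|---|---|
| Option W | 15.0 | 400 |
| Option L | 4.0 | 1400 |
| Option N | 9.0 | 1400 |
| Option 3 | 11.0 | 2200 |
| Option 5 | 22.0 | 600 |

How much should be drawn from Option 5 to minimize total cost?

Cheapest first:
Option L at 4.0: take all 1400 pallets → 4200 still needed.
Option N (9.0): use full 1400 → 2800 pallets to go.
Option 3 (11.0): use full 2200 → 600 pallets to go.
Option W (15.0): use full 400 → 200 pallets to go.
Take 200 from Option 5 at 22.0 to finish.

200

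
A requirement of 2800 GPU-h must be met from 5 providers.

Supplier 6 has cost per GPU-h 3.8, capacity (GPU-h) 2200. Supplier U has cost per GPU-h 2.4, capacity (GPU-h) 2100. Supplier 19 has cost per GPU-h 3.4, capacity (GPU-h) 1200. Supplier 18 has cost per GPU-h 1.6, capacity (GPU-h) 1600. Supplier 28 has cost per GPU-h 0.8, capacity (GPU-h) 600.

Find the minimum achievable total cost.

4480

Fill from the cheapest provider first.
Supplier 28 (0.8): use full 600 → 2200 GPU-h to go.
Supplier 18 (1.6): use full 1600 → 600 GPU-h to go.
Take 600 from Supplier U at 2.4 to finish.
Supplier 19, Supplier 6: unused.
Cost = 600×0.8 + 1600×1.6 + 600×2.4 = 4480.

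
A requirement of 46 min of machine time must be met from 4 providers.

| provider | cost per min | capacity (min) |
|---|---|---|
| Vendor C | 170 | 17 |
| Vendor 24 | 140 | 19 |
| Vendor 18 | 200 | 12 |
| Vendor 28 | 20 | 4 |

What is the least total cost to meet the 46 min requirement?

6830

Fill from the cheapest provider first.
Take 4 from Vendor 28 at 20 ; need 42 more.
Take 19 from Vendor 24 at 140 ; need 23 more.
Vendor C (170): use full 17 ; 6 min to go.
Vendor 18 (200): take the remaining 6 ; done.
Cost = 4×20 + 19×140 + 17×170 + 6×200 = 6830.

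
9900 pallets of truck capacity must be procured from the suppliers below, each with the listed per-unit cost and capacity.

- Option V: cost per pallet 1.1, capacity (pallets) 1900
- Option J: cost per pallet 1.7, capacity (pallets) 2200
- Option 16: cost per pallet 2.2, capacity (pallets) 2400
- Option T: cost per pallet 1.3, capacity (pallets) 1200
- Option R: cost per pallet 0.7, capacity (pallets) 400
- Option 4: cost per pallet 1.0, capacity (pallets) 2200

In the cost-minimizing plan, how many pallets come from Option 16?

2000

Use suppliers in increasing cost order.
Option R (0.7): use full 400 → 9500 pallets to go.
Option 4 (1.0): use full 2200 → 7300 pallets to go.
Take 1900 from Option V at 1.1 → need 5400 more.
Option T at 1.3: take all 1200 pallets → 4200 still needed.
Option J at 1.7: take all 2200 pallets → 2000 still needed.
Option 16 (2.2): take the remaining 2000 → done.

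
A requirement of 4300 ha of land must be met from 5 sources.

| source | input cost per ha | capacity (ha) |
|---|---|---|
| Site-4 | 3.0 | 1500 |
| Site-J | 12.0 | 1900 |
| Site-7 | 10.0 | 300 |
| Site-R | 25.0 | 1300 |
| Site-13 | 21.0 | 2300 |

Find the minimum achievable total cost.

42900

Cheapest first:
Site-4 (3.0): use full 1500 — 2800 ha to go.
Site-7 at 10.0: take all 300 ha — 2500 still needed.
Take 1900 from Site-J at 12.0 — need 600 more.
Site-13 (21.0): take the remaining 600 — done.
Site-R: unused.
Cost = 1500×3.0 + 300×10.0 + 1900×12.0 + 600×21.0 = 42900.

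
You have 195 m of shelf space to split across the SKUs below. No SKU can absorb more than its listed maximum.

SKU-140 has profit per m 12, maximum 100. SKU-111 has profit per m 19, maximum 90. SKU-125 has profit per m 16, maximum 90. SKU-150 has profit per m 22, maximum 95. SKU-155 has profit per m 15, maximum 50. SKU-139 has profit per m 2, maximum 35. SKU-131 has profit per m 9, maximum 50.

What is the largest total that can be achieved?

3960

Order the SKUs by profit per m: SKU-150 22 > SKU-111 19 > SKU-125 16 > SKU-155 15 > SKU-140 12 > SKU-131 9 > SKU-139 2.
SKU-150: +95 to 95 (cap) — 100 left.
SKU-111: +90 to 90 (cap) — 10 left.
SKU-125 has room for 90 but only 10 remain, so it gets 10.
Total = 19×90 + 16×10 + 22×95 = 3960.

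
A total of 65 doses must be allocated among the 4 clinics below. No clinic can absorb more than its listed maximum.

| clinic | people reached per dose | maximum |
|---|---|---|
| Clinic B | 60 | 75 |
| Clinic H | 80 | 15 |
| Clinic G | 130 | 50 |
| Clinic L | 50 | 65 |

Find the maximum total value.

7700

Order the clinics by people reached per dose: Clinic G 130 > Clinic H 80 > Clinic B 60 > Clinic L 50.
Give Clinic G 50 to hit its cap of 50 ; 15 left.
Give Clinic H 15 to hit its cap of 15 ; 0 left.
Total = 80×15 + 130×50 = 7700.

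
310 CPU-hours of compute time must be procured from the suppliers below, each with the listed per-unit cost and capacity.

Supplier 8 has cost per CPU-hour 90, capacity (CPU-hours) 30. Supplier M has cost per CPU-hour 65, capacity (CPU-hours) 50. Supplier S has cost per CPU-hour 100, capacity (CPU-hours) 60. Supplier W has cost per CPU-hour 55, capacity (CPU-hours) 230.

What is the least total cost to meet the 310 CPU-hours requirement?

18600

Use suppliers in increasing cost order.
Supplier W at 55: take all 230 CPU-hours → 80 still needed.
Supplier M (65): use full 50 → 30 CPU-hours to go.
Supplier 8 (90): use full 30 → 0 CPU-hours to go.
Supplier S: unused.
Cost = 230×55 + 50×65 + 30×90 = 18600.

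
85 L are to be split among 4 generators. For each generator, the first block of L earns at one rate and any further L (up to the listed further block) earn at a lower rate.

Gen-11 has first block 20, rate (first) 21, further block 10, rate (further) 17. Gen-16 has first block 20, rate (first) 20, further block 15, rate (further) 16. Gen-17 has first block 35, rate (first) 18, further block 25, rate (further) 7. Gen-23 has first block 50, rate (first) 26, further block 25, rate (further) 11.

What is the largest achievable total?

Treat each block as its own option and order by rate: Gen-23/T1 26 > Gen-11/T1 21 > Gen-16/T1 20 > Gen-17/T1 18 > Gen-11/T2 17 > Gen-16/T2 16 > Gen-23/T2 11 > Gen-17/T2 7.
Fill Gen-23 T1 block (50 at 26) — 35 left.
Gen-11/T1 (21): +20 — 15 left.
Gen-16/T1: +15 of 20 at 20; pool empty.
Total = 26×50 + 21×20 + 20×15 = 2020.

2020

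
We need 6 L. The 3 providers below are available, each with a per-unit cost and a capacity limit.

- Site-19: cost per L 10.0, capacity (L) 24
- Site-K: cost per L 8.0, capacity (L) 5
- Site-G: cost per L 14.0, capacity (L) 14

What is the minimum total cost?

Use providers in increasing cost order.
Site-K at 8.0: take all 5 L — 1 still needed.
Take 1 from Site-19 at 10.0 to finish.
Site-G: unused.
Cost = 5×8.0 + 1×10.0 = 50.

50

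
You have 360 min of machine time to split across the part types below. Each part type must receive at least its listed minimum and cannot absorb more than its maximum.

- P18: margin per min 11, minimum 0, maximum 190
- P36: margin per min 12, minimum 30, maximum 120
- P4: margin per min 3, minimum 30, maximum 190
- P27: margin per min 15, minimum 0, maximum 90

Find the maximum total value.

4200

Meeting every minimum uses 0+30+30+0 = 60 min, leaving 300.
Highest margin per min first: P27 15 > P36 12 > P18 11 > P4 3.
Give P27 90 more to hit its cap of 90 — 210 left.
P36 takes 90 more to reach its cap of 120 — 120 left.
P18: +120 (room for 190) → 120. Pool exhausted.
Total = 11×120 + 12×120 + 3×30 + 15×90 = 4200.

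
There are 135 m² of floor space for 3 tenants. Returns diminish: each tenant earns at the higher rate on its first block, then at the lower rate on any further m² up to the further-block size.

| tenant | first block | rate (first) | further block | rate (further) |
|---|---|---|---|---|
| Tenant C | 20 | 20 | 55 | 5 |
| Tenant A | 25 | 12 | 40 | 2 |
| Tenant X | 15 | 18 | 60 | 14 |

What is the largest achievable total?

Order all 6 blocks by rate: Tenant C/first 20 > Tenant X/first 18 > Tenant X/second 14 > Tenant A/first 12 > Tenant C/second 5 > Tenant A/second 2.
Tenant C first at 20: fill all 20 — 115 left.
Tenant X/first (18): +15 — 100 left.
Fill Tenant X second block (60 at 14) — 40 left.
Tenant A/first (12): +25 — 15 left.
Tenant C/second: +15 of 55 at 5; pool empty.
Total = 20×20 + 18×15 + 14×60 + 12×25 + 5×15 = 1885.

1885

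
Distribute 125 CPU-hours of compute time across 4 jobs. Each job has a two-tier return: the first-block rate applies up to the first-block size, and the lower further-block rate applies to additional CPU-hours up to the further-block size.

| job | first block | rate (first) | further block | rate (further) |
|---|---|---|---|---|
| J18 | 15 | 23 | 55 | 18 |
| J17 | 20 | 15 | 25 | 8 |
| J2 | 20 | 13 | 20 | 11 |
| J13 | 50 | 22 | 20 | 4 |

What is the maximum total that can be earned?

2510

Rank every tier by rate: J18/tier1 23 > J13/tier1 22 > J18/tier2 18 > J17/tier1 15 > J2/tier1 13 > J2/tier2 11 > J17/tier2 8 > J13/tier2 4.
J18/tier1 (23): +15 ; 110 left.
J13/tier1 (22): +50 ; 60 left.
J18 tier2 at 18: fill all 55 ; 5 left.
J17 tier1 at 15: only 5 left, fill 5.
Total = 23×15 + 22×50 + 18×55 + 15×5 = 2510.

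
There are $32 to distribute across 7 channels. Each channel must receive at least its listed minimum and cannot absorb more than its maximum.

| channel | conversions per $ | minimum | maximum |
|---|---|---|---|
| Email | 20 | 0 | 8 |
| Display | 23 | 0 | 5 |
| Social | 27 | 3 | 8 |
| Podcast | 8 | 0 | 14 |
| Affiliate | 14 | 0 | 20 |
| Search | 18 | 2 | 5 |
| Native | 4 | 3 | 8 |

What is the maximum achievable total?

Meeting every minimum uses 0+0+3+0+0+2+3 = 8 $, leaving 24.
Highest conversions per $ first: Social 27 > Display 23 > Email 20 > Search 18 > Affiliate 14 > Podcast 8 > Native 4.
Give Social 5 more to hit its cap of 8 ; 19 left.
Display: +5 to 5 (cap) ; 14 left.
Email: +8 to 8 (cap) ; 6 left.
Search: +3 to 5 (cap) ; 3 left.
Affiliate has room for 20 more but only 3 remain, so it gets 3.
Total = 20×8 + 23×5 + 27×8 + 14×3 + 18×5 + 4×3 = 635.

635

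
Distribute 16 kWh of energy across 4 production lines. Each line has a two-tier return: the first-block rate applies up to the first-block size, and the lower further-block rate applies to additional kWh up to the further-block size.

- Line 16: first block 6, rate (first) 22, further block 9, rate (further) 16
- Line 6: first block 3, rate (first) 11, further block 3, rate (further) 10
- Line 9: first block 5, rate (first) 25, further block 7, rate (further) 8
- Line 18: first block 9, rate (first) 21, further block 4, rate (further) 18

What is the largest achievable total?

Treat each block as its own option and order by rate: Line 9/tier1 25 > Line 16/tier1 22 > Line 18/tier1 21 > Line 18/tier2 18 > Line 16/tier2 16 > Line 6/tier1 11 > Line 6/tier2 10 > Line 9/tier2 8.
Line 9 tier1 at 25: fill all 5 — 11 left.
Line 16 tier1 at 22: fill all 6 — 5 left.
Line 18 tier1 at 21: only 5 left, fill 5.
Total = 25×5 + 22×6 + 21×5 = 362.

362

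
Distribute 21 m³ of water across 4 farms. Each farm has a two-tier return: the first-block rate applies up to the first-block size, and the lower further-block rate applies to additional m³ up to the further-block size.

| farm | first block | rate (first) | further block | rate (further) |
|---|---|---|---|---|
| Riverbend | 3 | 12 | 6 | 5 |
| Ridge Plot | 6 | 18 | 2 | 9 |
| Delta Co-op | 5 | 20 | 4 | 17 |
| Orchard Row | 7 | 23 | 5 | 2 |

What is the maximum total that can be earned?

420

Rank every tier by rate: Orchard Row/first 23 > Delta Co-op/first 20 > Ridge Plot/first 18 > Delta Co-op/second 17 > Riverbend/first 12 > Ridge Plot/second 9 > Riverbend/second 5 > Orchard Row/second 2.
Orchard Row/first (23): +7 — 14 left.
Delta Co-op first at 20: fill all 5 — 9 left.
Ridge Plot/first (18): +6 — 3 left.
Delta Co-op second at 17: only 3 left, fill 3.
Total = 23×7 + 20×5 + 18×6 + 17×3 = 420.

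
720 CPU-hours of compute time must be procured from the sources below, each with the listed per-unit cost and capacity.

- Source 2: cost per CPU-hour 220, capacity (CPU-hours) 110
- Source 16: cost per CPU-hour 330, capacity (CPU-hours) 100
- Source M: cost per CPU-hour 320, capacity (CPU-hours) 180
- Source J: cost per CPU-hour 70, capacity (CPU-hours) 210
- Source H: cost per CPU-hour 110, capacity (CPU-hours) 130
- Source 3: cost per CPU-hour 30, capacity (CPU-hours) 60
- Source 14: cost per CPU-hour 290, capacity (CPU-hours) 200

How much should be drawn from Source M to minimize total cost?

10

Use sources in increasing cost order.
Source 3 (30): use full 60 ; 660 CPU-hours to go.
Take 210 from Source J at 70 ; need 450 more.
Take 130 from Source H at 110 ; need 320 more.
Take 110 from Source 2 at 220 ; need 210 more.
Source 14 (290): use full 200 ; 10 CPU-hours to go.
Take 10 from Source M at 320 to finish.
Source 16: unused.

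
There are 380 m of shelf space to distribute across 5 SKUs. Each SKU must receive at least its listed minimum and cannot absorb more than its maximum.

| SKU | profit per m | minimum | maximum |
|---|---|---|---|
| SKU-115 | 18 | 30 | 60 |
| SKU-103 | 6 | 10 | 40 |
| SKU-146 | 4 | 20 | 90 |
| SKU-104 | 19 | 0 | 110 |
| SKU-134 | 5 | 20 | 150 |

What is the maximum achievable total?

4240

Meeting every minimum uses 30+10+20+0+20 = 80 m, leaving 300.
Rank by profit per m: SKU-104 19 > SKU-115 18 > SKU-103 6 > SKU-134 5 > SKU-146 4.
SKU-104 takes 110 more to reach its cap of 110 → 190 left.
SKU-115: +30 to 60 (cap) → 160 left.
SKU-103 takes 30 more to reach its cap of 40 → 130 left.
Give SKU-134 130 more to hit its cap of 150 → 0 left.
Total = 18×60 + 6×40 + 4×20 + 19×110 + 5×150 = 4240.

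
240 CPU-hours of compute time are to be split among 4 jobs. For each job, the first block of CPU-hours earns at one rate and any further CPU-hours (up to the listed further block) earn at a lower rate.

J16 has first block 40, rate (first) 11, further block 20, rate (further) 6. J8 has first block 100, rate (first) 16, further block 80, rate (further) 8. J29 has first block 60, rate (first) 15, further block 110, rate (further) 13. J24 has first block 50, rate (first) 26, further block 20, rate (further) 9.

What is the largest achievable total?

Rank every tier by rate: J24/tier1 26 > J8/tier1 16 > J29/tier1 15 > J29/tier2 13 > J16/tier1 11 > J24/tier2 9 > J8/tier2 8 > J16/tier2 6.
J24 tier1 at 26: fill all 50 — 190 left.
Fill J8 tier1 block (100 at 16) — 90 left.
Fill J29 tier1 block (60 at 15) — 30 left.
30 remain; put them into J29 tier2 at 13.
Total = 26×50 + 16×100 + 15×60 + 13×30 = 4190.

4190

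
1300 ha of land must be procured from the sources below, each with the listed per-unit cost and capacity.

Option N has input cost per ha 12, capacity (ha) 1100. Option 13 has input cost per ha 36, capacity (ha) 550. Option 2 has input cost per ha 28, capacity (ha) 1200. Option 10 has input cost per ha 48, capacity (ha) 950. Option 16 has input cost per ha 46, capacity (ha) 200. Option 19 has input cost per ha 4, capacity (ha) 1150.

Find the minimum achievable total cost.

Use sources in increasing cost order.
Take 1150 from Option 19 at 4 → need 150 more.
Option N at 12: take 150 of its 1100 → requirement met.
Option 2, Option 13, Option 16, Option 10: unused.
Cost = 1150×4 + 150×12 = 6400.

6400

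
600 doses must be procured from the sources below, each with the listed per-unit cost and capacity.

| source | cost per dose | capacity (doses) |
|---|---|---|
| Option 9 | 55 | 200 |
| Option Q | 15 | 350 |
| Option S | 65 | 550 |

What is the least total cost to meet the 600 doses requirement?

19500

Fill from the cheapest source first.
Option Q at 15: take all 350 doses — 250 still needed.
Take 200 from Option 9 at 55 — need 50 more.
Option S at 65: take 50 of its 550 — requirement met.
Cost = 350×15 + 200×55 + 50×65 = 19500.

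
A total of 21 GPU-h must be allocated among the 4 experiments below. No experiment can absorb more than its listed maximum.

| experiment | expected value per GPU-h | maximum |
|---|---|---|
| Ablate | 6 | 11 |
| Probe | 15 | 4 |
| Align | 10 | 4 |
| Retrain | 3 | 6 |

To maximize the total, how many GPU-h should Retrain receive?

Highest expected value per GPU-h first: Probe 15 > Align 10 > Ablate 6 > Retrain 3.
Give Probe 4 to hit its cap of 4 ; 17 left.
Align: +4 to 4 (cap) ; 13 left.
Give Ablate 11 to hit its cap of 11 ; 2 left.
Retrain has room for 6 but only 2 remain, so it gets 2.

2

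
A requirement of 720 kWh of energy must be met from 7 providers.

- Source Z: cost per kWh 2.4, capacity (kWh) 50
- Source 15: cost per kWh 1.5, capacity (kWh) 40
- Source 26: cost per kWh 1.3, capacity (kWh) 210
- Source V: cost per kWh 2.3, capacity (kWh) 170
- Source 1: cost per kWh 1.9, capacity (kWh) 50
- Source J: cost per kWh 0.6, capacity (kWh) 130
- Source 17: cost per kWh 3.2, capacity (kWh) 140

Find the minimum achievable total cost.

Use providers in increasing cost order.
Take 130 from Source J at 0.6 ; need 590 more.
Source 26 at 1.3: take all 210 kWh ; 380 still needed.
Source 15 (1.5): use full 40 ; 340 kWh to go.
Source 1 (1.9): use full 50 ; 290 kWh to go.
Source V (2.3): use full 170 ; 120 kWh to go.
Source Z at 2.4: take all 50 kWh ; 70 still needed.
Take 70 from Source 17 at 3.2 to finish.
Cost = 130×0.6 + 210×1.3 + 40×1.5 + 50×1.9 + 170×2.3 + 50×2.4 + 70×3.2 = 1241.

1241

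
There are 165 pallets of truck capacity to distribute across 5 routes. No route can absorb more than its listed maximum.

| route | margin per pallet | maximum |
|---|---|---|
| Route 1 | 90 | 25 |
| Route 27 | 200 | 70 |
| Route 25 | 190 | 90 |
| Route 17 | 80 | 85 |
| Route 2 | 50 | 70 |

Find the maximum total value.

31550

Order the routes by margin per pallet: Route 27 200 > Route 25 190 > Route 1 90 > Route 17 80 > Route 2 50.
Route 27: +70 to 70 (cap) → 95 left.
Route 25: +90 to 90 (cap) → 5 left.
Only 5 left; Route 1 takes them to reach 5.
Total = 90×5 + 200×70 + 190×90 = 31550.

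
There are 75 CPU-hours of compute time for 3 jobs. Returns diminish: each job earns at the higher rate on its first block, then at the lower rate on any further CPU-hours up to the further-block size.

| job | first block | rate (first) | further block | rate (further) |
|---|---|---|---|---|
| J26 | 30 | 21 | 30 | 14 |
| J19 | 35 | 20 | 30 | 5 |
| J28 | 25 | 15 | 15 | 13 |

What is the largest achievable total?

1480

Rank every tier by rate: J26/tier1 21 > J19/tier1 20 > J28/tier1 15 > J26/tier2 14 > J28/tier2 13 > J19/tier2 5.
Fill J26 tier1 block (30 at 21) — 45 left.
J19/tier1 (20): +35 — 10 left.
J28/tier1: +10 of 25 at 15; pool empty.
Total = 21×30 + 20×35 + 15×10 = 1480.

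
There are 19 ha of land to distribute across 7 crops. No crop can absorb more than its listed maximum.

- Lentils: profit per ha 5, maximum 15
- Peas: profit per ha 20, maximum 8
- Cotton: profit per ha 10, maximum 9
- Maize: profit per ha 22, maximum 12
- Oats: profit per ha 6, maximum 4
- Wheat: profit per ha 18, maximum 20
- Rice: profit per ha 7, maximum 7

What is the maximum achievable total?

404

Highest profit per ha first: Maize 22 > Peas 20 > Wheat 18 > Cotton 10 > Rice 7 > Oats 6 > Lentils 5.
Give Maize 12 to hit its cap of 12 ; 7 left.
Peas: +7 (room for 8) → 7. Pool exhausted.
Total = 20×7 + 22×12 = 404.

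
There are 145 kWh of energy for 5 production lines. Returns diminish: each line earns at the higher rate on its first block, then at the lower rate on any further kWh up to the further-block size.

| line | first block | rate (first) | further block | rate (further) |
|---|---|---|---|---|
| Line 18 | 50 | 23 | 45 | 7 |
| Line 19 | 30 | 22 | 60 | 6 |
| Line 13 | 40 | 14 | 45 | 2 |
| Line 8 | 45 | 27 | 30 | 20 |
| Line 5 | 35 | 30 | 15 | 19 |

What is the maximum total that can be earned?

3745

Treat each block as its own option and order by rate: Line 5/T1 30 > Line 8/T1 27 > Line 18/T1 23 > Line 19/T1 22 > Line 8/T2 20 > Line 5/T2 19 > Line 13/T1 14 > Line 18/T2 7 > Line 19/T2 6 > Line 13/T2 2.
Line 5 T1 at 30: fill all 35 — 110 left.
Fill Line 8 T1 block (45 at 27) — 65 left.
Fill Line 18 T1 block (50 at 23) — 15 left.
15 remain; put them into Line 19 T1 at 22.
Total = 30×35 + 27×45 + 23×50 + 22×15 = 3745.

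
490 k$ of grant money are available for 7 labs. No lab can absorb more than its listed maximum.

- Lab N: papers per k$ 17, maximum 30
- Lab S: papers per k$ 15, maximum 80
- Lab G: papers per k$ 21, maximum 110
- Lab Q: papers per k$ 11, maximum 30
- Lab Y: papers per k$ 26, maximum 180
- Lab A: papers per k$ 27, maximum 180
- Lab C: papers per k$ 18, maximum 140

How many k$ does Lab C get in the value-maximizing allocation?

20

Highest papers per k$ first: Lab A 27 > Lab Y 26 > Lab G 21 > Lab C 18 > Lab N 17 > Lab S 15 > Lab Q 11.
Lab A takes 180 to reach its cap of 180 ; 310 left.
Give Lab Y 180 to hit its cap of 180 ; 130 left.
Lab G takes 110 to reach its cap of 110 ; 20 left.
Lab C: +20 (room for 140) → 20. Pool exhausted.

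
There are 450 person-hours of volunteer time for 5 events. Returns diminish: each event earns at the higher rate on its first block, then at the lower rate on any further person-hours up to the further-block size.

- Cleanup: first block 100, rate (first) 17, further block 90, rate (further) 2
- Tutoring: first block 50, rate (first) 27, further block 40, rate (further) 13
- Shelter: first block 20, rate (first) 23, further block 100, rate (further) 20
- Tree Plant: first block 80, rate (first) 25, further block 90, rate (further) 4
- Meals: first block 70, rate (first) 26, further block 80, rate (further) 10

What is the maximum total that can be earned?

9720

Order all 10 blocks by rate: Tutoring/tier1 27 > Meals/tier1 26 > Tree Plant/tier1 25 > Shelter/tier1 23 > Shelter/tier2 20 > Cleanup/tier1 17 > Tutoring/tier2 13 > Meals/tier2 10 > Tree Plant/tier2 4 > Cleanup/tier2 2.
Fill Tutoring tier1 block (50 at 27) ; 400 left.
Meals/tier1 (26): +70 ; 330 left.
Tree Plant tier1 at 25: fill all 80 ; 250 left.
Fill Shelter tier1 block (20 at 23) ; 230 left.
Shelter tier2 at 20: fill all 100 ; 130 left.
Cleanup tier1 at 17: fill all 100 ; 30 left.
Tutoring tier2 at 13: only 30 left, fill 30.
Total = 27×50 + 26×70 + 25×80 + 23×20 + 20×100 + 17×100 + 13×30 = 9720.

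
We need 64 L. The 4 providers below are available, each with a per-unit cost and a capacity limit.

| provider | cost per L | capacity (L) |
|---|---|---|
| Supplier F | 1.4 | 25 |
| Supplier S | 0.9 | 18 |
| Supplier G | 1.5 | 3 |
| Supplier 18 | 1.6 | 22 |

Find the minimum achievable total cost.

Cheapest first:
Supplier S at 0.9: take all 18 L ; 46 still needed.
Supplier F (1.4): use full 25 ; 21 L to go.
Supplier G (1.5): use full 3 ; 18 L to go.
Take 18 from Supplier 18 at 1.6 to finish.
Cost = 18×0.9 + 25×1.4 + 3×1.5 + 18×1.6 = 84.5.

84.5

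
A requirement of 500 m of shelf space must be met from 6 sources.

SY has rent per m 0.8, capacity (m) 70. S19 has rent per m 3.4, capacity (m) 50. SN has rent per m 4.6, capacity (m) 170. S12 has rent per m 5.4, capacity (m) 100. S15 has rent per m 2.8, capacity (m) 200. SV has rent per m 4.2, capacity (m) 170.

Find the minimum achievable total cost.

1546

Use sources in increasing cost order.
Take 70 from SY at 0.8 ; need 430 more.
S15 at 2.8: take all 200 m ; 230 still needed.
S19 at 3.4: take all 50 m ; 180 still needed.
SV (4.2): use full 170 ; 10 m to go.
Take 10 from SN at 4.6 to finish.
S12: unused.
Cost = 70×0.8 + 200×2.8 + 50×3.4 + 170×4.2 + 10×4.6 = 1546.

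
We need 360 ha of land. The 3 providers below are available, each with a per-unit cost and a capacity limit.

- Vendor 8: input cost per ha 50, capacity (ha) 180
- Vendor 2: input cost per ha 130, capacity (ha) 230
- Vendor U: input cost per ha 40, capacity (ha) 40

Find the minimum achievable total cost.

28800

Use providers in increasing cost order.
Take 40 from Vendor U at 40 → need 320 more.
Vendor 8 (50): use full 180 → 140 ha to go.
Vendor 2 (130): take the remaining 140 → done.
Cost = 40×40 + 180×50 + 140×130 = 28800.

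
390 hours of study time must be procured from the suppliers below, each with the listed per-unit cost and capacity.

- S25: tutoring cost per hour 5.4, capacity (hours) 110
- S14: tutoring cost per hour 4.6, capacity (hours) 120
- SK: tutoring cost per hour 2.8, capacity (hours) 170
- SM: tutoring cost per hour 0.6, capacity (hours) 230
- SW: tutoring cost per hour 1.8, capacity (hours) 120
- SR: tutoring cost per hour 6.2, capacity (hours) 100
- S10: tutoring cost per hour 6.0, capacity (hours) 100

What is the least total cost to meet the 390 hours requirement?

466

Cheapest first:
SM at 0.6: take all 230 hours → 160 still needed.
SW (1.8): use full 120 → 40 hours to go.
SK at 2.8: take 40 of its 170 → requirement met.
S14, S25, S10, SR: unused.
Cost = 230×0.6 + 120×1.8 + 40×2.8 = 466.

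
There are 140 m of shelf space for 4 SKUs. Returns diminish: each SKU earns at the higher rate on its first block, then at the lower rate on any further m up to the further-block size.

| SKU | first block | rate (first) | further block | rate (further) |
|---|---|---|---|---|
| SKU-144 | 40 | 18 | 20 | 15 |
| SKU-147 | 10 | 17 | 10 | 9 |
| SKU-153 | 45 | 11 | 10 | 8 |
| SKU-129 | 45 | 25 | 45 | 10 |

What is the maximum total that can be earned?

2590

Order all 8 blocks by rate: SKU-129/first 25 > SKU-144/first 18 > SKU-147/first 17 > SKU-144/second 15 > SKU-153/first 11 > SKU-129/second 10 > SKU-147/second 9 > SKU-153/second 8.
Fill SKU-129 first block (45 at 25) — 95 left.
Fill SKU-144 first block (40 at 18) — 55 left.
Fill SKU-147 first block (10 at 17) — 45 left.
SKU-144/second (15): +20 — 25 left.
25 remain; put them into SKU-153 first at 11.
Total = 25×45 + 18×40 + 17×10 + 15×20 + 11×25 = 2590.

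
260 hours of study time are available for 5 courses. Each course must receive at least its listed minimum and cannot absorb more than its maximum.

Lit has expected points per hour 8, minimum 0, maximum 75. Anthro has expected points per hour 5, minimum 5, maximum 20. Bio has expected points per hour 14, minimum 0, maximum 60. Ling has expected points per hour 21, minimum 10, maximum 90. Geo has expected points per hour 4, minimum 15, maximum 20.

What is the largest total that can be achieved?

Meeting every minimum uses 0+5+0+10+15 = 30 hours, leaving 230.
Highest expected points per hour first: Ling 21 > Bio 14 > Lit 8 > Anthro 5 > Geo 4.
Give Ling 80 more to hit its cap of 90 — 150 left.
Give Bio 60 more to hit its cap of 60 — 90 left.
Give Lit 75 more to hit its cap of 75 — 15 left.
Anthro takes 15 more to reach its cap of 20 — 0 left.
Total = 8×75 + 5×20 + 14×60 + 21×90 + 4×15 = 3490.

3490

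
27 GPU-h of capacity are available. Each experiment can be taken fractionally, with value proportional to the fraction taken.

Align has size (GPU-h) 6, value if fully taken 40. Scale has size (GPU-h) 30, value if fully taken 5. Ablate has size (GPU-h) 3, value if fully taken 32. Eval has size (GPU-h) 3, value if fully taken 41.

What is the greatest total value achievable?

Sort by value density: Eval 41/3≈13.7, Ablate 32/3≈10.7, Align 40/6≈6.67, Scale 5/30≈0.167.
Eval: take in full, 3 GPU-h for value 41 ; 24 left.
All 3 GPU-h of Ablate fit (value 32) ; 21 remain.
All 6 GPU-h of Align fit (value 40) ; 15 remain.
Fill the last 15 GPU-h with part of Scale: 15/30 of it earns 2.5.
Total value = 115.5.

115.5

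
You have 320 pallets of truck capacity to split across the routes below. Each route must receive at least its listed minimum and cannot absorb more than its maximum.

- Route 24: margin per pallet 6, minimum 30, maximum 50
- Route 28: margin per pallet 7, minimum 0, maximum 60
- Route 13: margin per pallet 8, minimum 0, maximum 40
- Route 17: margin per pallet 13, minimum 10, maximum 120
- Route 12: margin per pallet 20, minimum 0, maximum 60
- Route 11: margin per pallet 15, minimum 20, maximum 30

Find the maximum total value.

Meeting every minimum uses 30+0+0+10+0+20 = 60 pallets, leaving 260.
Rank by margin per pallet: Route 12 20 > Route 11 15 > Route 17 13 > Route 13 8 > Route 28 7 > Route 24 6.
Route 12 takes 60 more to reach its cap of 60 ; 200 left.
Give Route 11 10 more to hit its cap of 30 ; 190 left.
Route 17: +110 to 120 (cap) ; 80 left.
Route 13: +40 to 40 (cap) ; 40 left.
Route 28: +40 (room for 60) → 40. Pool exhausted.
Total = 6×30 + 7×40 + 8×40 + 13×120 + 20×60 + 15×30 = 3990.

3990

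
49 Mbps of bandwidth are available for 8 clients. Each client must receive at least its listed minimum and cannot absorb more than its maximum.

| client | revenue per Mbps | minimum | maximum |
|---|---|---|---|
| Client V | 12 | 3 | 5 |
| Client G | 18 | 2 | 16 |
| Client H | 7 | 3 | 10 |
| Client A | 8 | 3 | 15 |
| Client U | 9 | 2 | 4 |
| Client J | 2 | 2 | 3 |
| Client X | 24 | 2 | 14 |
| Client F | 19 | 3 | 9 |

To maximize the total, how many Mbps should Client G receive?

Meeting every minimum uses 3+2+3+3+2+2+2+3 = 20 Mbps, leaving 29.
Rank by revenue per Mbps: Client X 24 > Client F 19 > Client G 18 > Client V 12 > Client U 9 > Client A 8 > Client H 7 > Client J 2.
Client X takes 12 more to reach its cap of 14 → 17 left.
Client F takes 6 more to reach its cap of 9 → 11 left.
Only 11 left; Client G takes them to reach 13.

13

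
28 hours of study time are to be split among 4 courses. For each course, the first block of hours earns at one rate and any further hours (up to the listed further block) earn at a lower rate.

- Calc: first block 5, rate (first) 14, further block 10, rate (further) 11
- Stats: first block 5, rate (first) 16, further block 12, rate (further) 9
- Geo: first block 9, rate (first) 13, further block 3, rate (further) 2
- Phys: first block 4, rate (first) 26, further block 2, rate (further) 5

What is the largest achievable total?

426

Order all 8 blocks by rate: Phys/T1 26 > Stats/T1 16 > Calc/T1 14 > Geo/T1 13 > Calc/T2 11 > Stats/T2 9 > Phys/T2 5 > Geo/T2 2.
Phys T1 at 26: fill all 4 — 24 left.
Fill Stats T1 block (5 at 16) — 19 left.
Calc/T1 (14): +5 — 14 left.
Fill Geo T1 block (9 at 13) — 5 left.
Calc T2 at 11: only 5 left, fill 5.
Total = 26×4 + 16×5 + 14×5 + 13×9 + 11×5 = 426.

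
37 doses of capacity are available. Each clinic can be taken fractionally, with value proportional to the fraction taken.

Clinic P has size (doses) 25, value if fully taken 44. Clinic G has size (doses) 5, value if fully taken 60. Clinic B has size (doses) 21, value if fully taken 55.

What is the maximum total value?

Rank by value-to-size ratio: Clinic G 60/5≈12, Clinic B 55/21≈2.62, Clinic P 44/25≈1.76.
Clinic G: take in full, 5 doses for value 60 — 32 left.
Clinic B: take in full, 21 doses for value 55 — 11 left.
11 doses left: a 11/25 share of Clinic P gives 44×11/25 = 19.36.
Total value = 134.36.

134.36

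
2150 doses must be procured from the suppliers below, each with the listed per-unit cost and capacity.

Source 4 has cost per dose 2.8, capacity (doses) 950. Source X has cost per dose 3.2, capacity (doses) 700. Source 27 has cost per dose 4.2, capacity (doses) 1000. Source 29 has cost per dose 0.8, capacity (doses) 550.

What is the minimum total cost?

Fill from the cheapest supplier first.
Source 29 at 0.8: take all 550 doses → 1600 still needed.
Source 4 (2.8): use full 950 → 650 doses to go.
Source X (3.2): take the remaining 650 → done.
Source 27: unused.
Cost = 550×0.8 + 950×2.8 + 650×3.2 = 5180.

5180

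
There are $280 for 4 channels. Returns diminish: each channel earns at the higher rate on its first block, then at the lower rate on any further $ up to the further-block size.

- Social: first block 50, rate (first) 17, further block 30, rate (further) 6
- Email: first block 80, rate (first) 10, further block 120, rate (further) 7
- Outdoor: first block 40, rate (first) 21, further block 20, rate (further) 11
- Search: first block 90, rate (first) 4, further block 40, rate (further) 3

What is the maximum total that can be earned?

Treat each block as its own option and order by rate: Outdoor/T1 21 > Social/T1 17 > Outdoor/T2 11 > Email/T1 10 > Email/T2 7 > Social/T2 6 > Search/T1 4 > Search/T2 3.
Fill Outdoor T1 block (40 at 21) — 240 left.
Fill Social T1 block (50 at 17) — 190 left.
Outdoor/T2 (11): +20 — 170 left.
Email T1 at 10: fill all 80 — 90 left.
Email/T2: +90 of 120 at 7; pool empty.
Total = 21×40 + 17×50 + 11×20 + 10×80 + 7×90 = 3340.

3340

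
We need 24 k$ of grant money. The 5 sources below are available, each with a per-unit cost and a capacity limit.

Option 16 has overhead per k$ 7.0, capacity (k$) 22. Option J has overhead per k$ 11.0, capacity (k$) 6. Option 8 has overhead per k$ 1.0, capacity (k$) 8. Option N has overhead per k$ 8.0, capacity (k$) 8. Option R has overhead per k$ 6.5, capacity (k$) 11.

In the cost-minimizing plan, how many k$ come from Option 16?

5

Use sources in increasing cost order.
Option 8 at 1.0: take all 8 k$ — 16 still needed.
Option R (6.5): use full 11 — 5 k$ to go.
Option 16 (7.0): take the remaining 5 — done.
Option N, Option J: unused.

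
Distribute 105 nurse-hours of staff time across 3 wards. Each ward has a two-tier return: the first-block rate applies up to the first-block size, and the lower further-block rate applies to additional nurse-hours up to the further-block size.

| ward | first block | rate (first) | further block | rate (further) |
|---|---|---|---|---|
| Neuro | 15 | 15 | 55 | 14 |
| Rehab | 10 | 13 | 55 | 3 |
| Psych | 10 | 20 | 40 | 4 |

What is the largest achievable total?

1385

Rank every tier by rate: Psych/tier1 20 > Neuro/tier1 15 > Neuro/tier2 14 > Rehab/tier1 13 > Psych/tier2 4 > Rehab/tier2 3.
Psych/tier1 (20): +10 ; 95 left.
Neuro/tier1 (15): +15 ; 80 left.
Neuro tier2 at 14: fill all 55 ; 25 left.
Rehab tier1 at 13: fill all 10 ; 15 left.
Psych/tier2: +15 of 40 at 4; pool empty.
Total = 20×10 + 15×15 + 14×55 + 13×10 + 4×15 = 1385.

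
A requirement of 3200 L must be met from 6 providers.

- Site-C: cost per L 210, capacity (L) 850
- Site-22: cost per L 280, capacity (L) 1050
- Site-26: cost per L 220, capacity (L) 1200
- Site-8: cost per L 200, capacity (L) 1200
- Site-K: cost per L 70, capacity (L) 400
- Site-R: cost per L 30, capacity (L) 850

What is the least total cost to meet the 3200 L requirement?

451000

Use providers in increasing cost order.
Site-R (30): use full 850 — 2350 L to go.
Site-K (70): use full 400 — 1950 L to go.
Take 1200 from Site-8 at 200 — need 750 more.
Site-C at 210: take 750 of its 850 — requirement met.
Site-26, Site-22: unused.
Cost = 850×30 + 400×70 + 1200×200 + 750×210 = 451000.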